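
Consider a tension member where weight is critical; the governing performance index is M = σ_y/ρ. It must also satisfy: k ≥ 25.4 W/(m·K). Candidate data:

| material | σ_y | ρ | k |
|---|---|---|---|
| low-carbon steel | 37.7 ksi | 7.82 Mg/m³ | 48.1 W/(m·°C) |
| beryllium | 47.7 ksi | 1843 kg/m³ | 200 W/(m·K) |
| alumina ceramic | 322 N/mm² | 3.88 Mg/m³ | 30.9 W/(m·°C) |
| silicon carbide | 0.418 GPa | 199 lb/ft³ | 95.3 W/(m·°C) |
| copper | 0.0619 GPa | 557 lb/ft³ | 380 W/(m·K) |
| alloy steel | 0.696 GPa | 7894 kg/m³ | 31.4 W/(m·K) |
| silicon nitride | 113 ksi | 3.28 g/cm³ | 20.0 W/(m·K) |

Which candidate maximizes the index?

Screen on constraints: k ≥ 25.4 W/(m·K). Survivors: low-carbon steel, beryllium, alumina ceramic, silicon carbide, copper, alloy steel.
Putting every candidate on a common basis:
  low-carbon steel: σ_y = 259.9 MPa, ρ = 7820 kg/m³
  beryllium: σ_y = 328.9 MPa, ρ = 1843 kg/m³
  alumina ceramic: σ_y = 322.0 MPa, ρ = 3880 kg/m³
  silicon carbide: σ_y = 418.0 MPa, ρ = 3188 kg/m³
  copper: σ_y = 61.90 MPa, ρ = 8922 kg/m³
  alloy steel: σ_y = 696.0 MPa, ρ = 7894 kg/m³
  beryllium: M = 178 kN·m/kg
  silicon carbide: M = 131 kN·m/kg
  alloy steel: M = 88.2 kN·m/kg
  alumina ceramic: M = 83.0 kN·m/kg
  low-carbon steel: M = 33.2 kN·m/kg
  copper: M = 6.94 kN·m/kg
The maximum is for beryllium.

beryllium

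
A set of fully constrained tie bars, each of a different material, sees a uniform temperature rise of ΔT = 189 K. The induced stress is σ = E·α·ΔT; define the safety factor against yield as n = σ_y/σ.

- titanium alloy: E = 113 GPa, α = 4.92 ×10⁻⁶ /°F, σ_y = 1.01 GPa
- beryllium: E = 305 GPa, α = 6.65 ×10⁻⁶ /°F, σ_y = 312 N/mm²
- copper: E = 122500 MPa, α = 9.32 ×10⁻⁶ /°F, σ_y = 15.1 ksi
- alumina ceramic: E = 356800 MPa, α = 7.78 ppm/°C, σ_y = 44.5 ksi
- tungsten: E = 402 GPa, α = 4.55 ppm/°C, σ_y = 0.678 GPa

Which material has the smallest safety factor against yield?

Per material, after unit conversion:
  titanium alloy: E = 113.0, α = 8.86, σ_y = 1010 → σ = 189 MPa, n = 5.34
  beryllium: E = 305.0, α = 12.0, σ_y = 312.0 → σ = 690 MPa, n = 0.452
  copper: E = 122.5, α = 16.8, σ_y = 104.1 → σ = 388 MPa, n = 0.268
  alumina ceramic: E = 356.8, α = 7.78, σ_y = 306.8 → σ = 525 MPa, n = 0.585
  tungsten: E = 402.0, α = 4.55, σ_y = 678.0 → σ = 346 MPa, n = 1.96
Copper has the lowest safety factor, n = 0.268.

copper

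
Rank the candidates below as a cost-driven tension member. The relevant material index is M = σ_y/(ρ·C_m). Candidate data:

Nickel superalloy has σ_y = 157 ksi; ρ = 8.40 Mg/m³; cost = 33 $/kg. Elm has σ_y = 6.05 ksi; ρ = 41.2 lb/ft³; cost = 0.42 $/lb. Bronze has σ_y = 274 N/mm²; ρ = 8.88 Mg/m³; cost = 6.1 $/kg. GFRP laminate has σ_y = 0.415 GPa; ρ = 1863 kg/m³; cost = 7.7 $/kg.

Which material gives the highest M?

After converting to SI:
  nickel superalloy: σ_y = 1082 MPa, ρ = 8400 kg/m³, cost = 33.00 $/kg
  elm: σ_y = 41.71 MPa, ρ = 660.0 kg/m³, cost = 0.9259 $/kg
  bronze: σ_y = 274.0 MPa, ρ = 8880 kg/m³, cost = 6.100 $/kg
  GFRP laminate: σ_y = 415.0 MPa, ρ = 1863 kg/m³, cost = 7.700 $/kg
  elm: M = 68.3 kN·m per $
  GFRP laminate: M = 28.9 kN·m per $
  bronze: M = 5.06 kN·m per $
  nickel superalloy: M = 3.91 kN·m per $
Highest index: elm.

elm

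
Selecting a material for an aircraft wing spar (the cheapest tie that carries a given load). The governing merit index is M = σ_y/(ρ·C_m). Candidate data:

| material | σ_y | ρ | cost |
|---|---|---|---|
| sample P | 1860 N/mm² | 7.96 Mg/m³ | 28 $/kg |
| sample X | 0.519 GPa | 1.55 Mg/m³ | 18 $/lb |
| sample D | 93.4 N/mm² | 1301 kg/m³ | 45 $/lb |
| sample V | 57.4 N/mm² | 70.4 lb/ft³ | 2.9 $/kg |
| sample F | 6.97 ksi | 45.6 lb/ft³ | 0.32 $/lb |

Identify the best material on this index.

sample F

After converting to SI:
  sample P: σ_y = 1860 MPa, ρ = 7960 kg/m³, cost = 28.00 $/kg
  sample X: σ_y = 519.0 MPa, ρ = 1550 kg/m³, cost = 39.68 $/kg
  sample D: σ_y = 93.40 MPa, ρ = 1301 kg/m³, cost = 99.21 $/kg
  sample V: σ_y = 57.40 MPa, ρ = 1128 kg/m³, cost = 2.900 $/kg
  sample F: σ_y = 48.06 MPa, ρ = 730.4 kg/m³, cost = 0.7055 $/kg
  sample F: M = 93.3 kN·m per $
  sample V: M = 17.6 kN·m per $
  sample X: M = 8.44 kN·m per $
  sample P: M = 8.35 kN·m per $
  sample D: M = 0.724 kN·m per $
Sample F ranks first.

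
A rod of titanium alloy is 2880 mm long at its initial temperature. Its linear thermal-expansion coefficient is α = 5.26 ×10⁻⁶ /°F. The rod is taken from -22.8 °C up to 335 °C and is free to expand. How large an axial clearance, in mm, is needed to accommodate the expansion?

Convert α: 5.26×10⁻⁶/°F × (9/5) = 9.47×10⁻⁶/K.
ΔT = 335 − (-22.8) = 357.8 K.
ΔL = α·L₀·ΔT = 9.47×10⁻⁶ × 2880 mm × 357.8 K = 9.76 mm.

9.76 mm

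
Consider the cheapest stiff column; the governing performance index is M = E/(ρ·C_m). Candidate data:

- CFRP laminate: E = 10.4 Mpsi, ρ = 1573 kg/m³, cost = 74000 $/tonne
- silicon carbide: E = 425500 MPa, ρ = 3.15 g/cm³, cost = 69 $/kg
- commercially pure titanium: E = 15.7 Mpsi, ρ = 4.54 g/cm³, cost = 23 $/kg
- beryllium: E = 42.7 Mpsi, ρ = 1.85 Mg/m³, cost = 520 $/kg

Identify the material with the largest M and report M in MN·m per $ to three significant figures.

Putting every candidate on a common basis:
  CFRP laminate: E = 71.71 GPa, ρ = 1573 kg/m³, cost = 74.00 $/kg
  silicon carbide: E = 425.5 GPa, ρ = 3150 kg/m³, cost = 69.00 $/kg
  commercially pure titanium: E = 108.2 GPa, ρ = 4540 kg/m³, cost = 23.00 $/kg
  beryllium: E = 294.4 GPa, ρ = 1850 kg/m³, cost = 520.0 $/kg
  silicon carbide: M = 1.96 MN·m per $
  commercially pure titanium: M = 1.04 MN·m per $
  CFRP laminate: M = 0.616 MN·m per $
  beryllium: M = 0.306 MN·m per $
The maximum is for silicon carbide.

silicon carbide, M = 1.96 MN·m per $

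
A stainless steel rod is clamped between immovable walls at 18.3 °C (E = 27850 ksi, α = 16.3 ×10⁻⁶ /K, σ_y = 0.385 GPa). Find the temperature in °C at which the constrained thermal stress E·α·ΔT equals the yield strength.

E = 27850 ksi = 192.0 GPa.
σ_y = 0.385 GPa = 385.0 MPa.
E·α·ΔT = 385.0 MPa ⇒ ΔT = 385.0 / (192.0×10³ × 16.3×10⁻⁶) = 123.0 K.
T = 18.3 + 123.0 = 141.3 °C.

141 °C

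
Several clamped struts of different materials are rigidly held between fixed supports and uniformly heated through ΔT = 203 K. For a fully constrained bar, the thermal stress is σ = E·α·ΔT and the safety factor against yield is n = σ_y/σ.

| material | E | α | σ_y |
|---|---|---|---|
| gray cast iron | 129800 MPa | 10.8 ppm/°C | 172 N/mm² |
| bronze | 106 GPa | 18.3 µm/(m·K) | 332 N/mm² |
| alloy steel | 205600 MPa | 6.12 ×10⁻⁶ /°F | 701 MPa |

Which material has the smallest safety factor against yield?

gray cast iron

With everything in SI (GPa, ×10⁻⁶/K, MPa):
  gray cast iron: E = 129.8, α = 10.8, σ_y = 172.0 → σ = 285 MPa, n = 0.604
  bronze: E = 106.0, α = 18.3, σ_y = 332.0 → σ = 394 MPa, n = 0.843
  alloy steel: E = 205.6, α = 11.0, σ_y = 701.0 → σ = 460 MPa, n = 1.52
The minimum is gray cast iron at n = 0.604.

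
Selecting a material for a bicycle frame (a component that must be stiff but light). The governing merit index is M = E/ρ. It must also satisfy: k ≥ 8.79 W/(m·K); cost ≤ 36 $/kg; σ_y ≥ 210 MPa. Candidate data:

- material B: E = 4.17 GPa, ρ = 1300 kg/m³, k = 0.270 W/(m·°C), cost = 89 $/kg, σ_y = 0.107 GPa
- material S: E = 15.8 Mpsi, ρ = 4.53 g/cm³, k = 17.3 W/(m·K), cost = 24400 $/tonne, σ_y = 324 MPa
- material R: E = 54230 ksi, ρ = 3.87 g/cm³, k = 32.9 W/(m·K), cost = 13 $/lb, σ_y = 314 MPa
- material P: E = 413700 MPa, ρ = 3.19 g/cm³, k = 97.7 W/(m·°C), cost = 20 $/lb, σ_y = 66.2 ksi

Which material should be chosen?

Screen on constraints: k ≥ 8.79 W/(m·K); cost ≤ 36 $/kg; σ_y ≥ 210 MPa. Survivors: material S, material R.
Normalizing units and computing the index:
  material S: E = 108.9 GPa, ρ = 4530 kg/m³
  material R: E = 373.9 GPa, ρ = 3870 kg/m³
  material R: M = 96.6 MN·m/kg
  material S: M = 24.0 MN·m/kg
Highest index: material R.

material R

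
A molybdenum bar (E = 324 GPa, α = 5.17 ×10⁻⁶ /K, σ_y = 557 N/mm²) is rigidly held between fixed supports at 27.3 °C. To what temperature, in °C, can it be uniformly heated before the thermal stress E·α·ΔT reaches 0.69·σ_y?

σ_y = 557 N/mm² = 557.0 MPa.
E·α·ΔT = 384.3 MPa ⇒ ΔT = 384.3 / (324.0×10³ × 5.17×10⁻⁶) = 229.4 K.
T = 27.3 + 229.4 = 256.7 °C.

257 °C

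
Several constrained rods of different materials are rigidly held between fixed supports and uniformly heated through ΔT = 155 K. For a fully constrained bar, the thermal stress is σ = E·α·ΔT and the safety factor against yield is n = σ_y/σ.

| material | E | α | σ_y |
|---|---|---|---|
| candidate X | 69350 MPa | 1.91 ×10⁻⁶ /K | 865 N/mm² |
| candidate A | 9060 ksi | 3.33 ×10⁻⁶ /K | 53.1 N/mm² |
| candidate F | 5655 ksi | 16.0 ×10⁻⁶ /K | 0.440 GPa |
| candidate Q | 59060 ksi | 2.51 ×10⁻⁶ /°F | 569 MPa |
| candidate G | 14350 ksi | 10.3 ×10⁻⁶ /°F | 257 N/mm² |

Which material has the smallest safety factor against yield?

Converting E to GPa, α to ×10⁻⁶/K, σ_y to MPa, then σ and n for each:
  candidate X: E = 69.35, α = 1.91, σ_y = 865.0 → σ = 20.5 MPa, n = 42.1
  candidate A: E = 62.47, α = 3.33, σ_y = 53.10 → σ = 32.2 MPa, n = 1.65
  candidate F: E = 38.99, α = 16.0, σ_y = 440.0 → σ = 96.7 MPa, n = 4.55
  candidate Q: E = 407.2, α = 4.52, σ_y = 569.0 → σ = 285 MPa, n = 2.00
  candidate G: E = 98.94, α = 18.5, σ_y = 257.0 → σ = 284 MPa, n = 0.904
Smallest n: candidate G with n = 0.904.

candidate G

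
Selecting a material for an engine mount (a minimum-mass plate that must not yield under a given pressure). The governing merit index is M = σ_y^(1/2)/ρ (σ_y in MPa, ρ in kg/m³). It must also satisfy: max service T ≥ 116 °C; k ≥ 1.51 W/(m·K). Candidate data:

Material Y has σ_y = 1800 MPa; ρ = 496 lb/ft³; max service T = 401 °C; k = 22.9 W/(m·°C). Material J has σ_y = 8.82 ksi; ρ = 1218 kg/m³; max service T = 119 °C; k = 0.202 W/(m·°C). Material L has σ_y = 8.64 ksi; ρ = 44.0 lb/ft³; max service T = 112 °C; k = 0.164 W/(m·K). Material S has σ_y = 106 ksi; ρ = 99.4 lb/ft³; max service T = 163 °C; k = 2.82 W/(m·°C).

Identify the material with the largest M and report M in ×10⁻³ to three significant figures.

material S, M = 17.0×10⁻³

Screen on constraints: max service T ≥ 116 °C; k ≥ 1.51 W/(m·K). Survivors: material Y, material S.
Convert each candidate to consistent units, then evaluate M:
  material Y: σ_y = 1800 MPa, ρ = 7945 kg/m³
  material S: σ_y = 730.8 MPa, ρ = 1592 kg/m³
  material S: M = 17.0×10⁻³
  material Y: M = 5.34×10⁻³
The maximum is for material S.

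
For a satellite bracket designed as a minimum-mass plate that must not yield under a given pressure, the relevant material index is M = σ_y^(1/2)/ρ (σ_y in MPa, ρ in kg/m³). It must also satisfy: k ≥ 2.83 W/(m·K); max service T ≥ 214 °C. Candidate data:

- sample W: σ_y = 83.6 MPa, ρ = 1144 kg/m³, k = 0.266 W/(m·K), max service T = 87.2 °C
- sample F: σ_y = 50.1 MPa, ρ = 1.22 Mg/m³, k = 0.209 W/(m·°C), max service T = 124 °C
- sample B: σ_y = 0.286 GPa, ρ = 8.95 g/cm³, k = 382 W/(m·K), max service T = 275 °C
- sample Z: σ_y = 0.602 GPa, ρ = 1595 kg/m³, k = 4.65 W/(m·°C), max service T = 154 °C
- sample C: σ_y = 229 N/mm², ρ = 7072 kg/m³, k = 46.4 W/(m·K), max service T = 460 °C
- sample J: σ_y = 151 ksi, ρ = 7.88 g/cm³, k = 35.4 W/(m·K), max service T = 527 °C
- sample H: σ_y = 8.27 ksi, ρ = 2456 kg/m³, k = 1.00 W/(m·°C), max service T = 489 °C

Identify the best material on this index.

sample J

Screen on constraints: k ≥ 2.83 W/(m·K); max service T ≥ 214 °C. Survivors: sample B, sample C, sample J.
Normalizing units and computing the index:
  sample B: σ_y = 286.0 MPa, ρ = 8950 kg/m³
  sample C: σ_y = 229.0 MPa, ρ = 7072 kg/m³
  sample J: σ_y = 1041 MPa, ρ = 7880 kg/m³
  sample J: M = 4.09×10⁻³
  sample C: M = 2.14×10⁻³
  sample B: M = 1.89×10⁻³
Highest index: sample J.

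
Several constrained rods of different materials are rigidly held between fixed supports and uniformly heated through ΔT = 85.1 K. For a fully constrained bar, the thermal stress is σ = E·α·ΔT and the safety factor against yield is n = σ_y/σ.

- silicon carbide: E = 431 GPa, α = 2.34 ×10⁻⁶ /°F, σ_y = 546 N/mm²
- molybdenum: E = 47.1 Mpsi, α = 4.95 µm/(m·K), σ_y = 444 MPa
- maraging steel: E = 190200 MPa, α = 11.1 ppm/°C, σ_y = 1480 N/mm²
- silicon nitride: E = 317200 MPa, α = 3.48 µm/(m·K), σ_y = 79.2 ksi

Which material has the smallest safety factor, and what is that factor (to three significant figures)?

molybdenum, n = 3.25

In consistent units (E in GPa, α in ×10⁻⁶/K, σ_y in MPa):
  silicon carbide: E = 431.0, α = 4.21, σ_y = 546.0 → σ = 154 MPa, n = 3.53
  molybdenum: E = 324.7, α = 4.95, σ_y = 444.0 → σ = 137 MPa, n = 3.25
  maraging steel: E = 190.2, α = 11.1, σ_y = 1480 → σ = 180 MPa, n = 8.24
  silicon nitride: E = 317.2, α = 3.48, σ_y = 546.1 → σ = 93.9 MPa, n = 5.81
Molybdenum has the lowest safety factor, n = 3.25.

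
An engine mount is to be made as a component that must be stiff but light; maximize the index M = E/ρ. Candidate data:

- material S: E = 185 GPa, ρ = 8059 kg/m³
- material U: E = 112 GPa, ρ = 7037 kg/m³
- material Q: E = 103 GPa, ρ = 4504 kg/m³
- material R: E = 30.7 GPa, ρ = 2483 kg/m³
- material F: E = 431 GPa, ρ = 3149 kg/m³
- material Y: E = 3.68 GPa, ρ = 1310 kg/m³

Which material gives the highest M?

Evaluate M for each candidate:
  material F: M = 137 MN·m/kg
  material S: M = 23.0 MN·m/kg
  material Q: M = 22.9 MN·m/kg
  material U: M = 15.9 MN·m/kg
  material R: M = 12.4 MN·m/kg
  material Y: M = 2.81 MN·m/kg
Highest index: material F.

material F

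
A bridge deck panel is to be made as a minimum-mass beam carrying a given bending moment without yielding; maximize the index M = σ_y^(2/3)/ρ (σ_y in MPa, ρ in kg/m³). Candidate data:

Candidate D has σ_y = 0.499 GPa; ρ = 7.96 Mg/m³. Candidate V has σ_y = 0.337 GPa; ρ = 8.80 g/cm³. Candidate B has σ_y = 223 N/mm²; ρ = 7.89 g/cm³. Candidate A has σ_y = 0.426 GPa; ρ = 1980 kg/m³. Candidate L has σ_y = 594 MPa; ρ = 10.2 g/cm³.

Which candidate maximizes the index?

candidate A

After converting to SI:
  candidate D: σ_y = 499.0 MPa, ρ = 7960 kg/m³
  candidate V: σ_y = 337.0 MPa, ρ = 8800 kg/m³
  candidate B: σ_y = 223.0 MPa, ρ = 7890 kg/m³
  candidate A: σ_y = 426.0 MPa, ρ = 1980 kg/m³
  candidate L: σ_y = 594.0 MPa, ρ = 10200 kg/m³
  candidate A: M = 28.6×10⁻³
  candidate D: M = 7.90×10⁻³
  candidate L: M = 6.93×10⁻³
  candidate V: M = 5.50×10⁻³
  candidate B: M = 4.66×10⁻³
Highest index: candidate A.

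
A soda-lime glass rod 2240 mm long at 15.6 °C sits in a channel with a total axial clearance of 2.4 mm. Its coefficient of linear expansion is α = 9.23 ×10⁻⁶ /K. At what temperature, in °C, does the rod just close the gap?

α·L₀·ΔT = 2.4 mm ⇒ ΔT = 2.4 / (9.23×10⁻⁶ × 2240.0) = 116.1 K.
T = 15.6 + 116.1 = 131.7 °C.

132 °C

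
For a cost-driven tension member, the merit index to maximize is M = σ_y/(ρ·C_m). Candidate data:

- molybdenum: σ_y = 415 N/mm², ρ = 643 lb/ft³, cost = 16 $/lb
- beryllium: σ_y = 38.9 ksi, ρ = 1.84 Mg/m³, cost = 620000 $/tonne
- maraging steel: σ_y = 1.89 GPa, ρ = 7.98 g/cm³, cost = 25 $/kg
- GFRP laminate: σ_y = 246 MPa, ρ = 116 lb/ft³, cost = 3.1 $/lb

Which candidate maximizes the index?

After converting to SI:
  molybdenum: σ_y = 415.0 MPa, ρ = 10300 kg/m³, cost = 35.27 $/kg
  beryllium: σ_y = 268.2 MPa, ρ = 1840 kg/m³, cost = 620.0 $/kg
  maraging steel: σ_y = 1890 MPa, ρ = 7980 kg/m³, cost = 25.00 $/kg
  GFRP laminate: σ_y = 246.0 MPa, ρ = 1858 kg/m³, cost = 6.834 $/kg
  GFRP laminate: M = 19.4 kN·m per $
  maraging steel: M = 9.47 kN·m per $
  molybdenum: M = 1.14 kN·m per $
  beryllium: M = 0.235 kN·m per $
The maximum is for GFRP laminate.

GFRP laminate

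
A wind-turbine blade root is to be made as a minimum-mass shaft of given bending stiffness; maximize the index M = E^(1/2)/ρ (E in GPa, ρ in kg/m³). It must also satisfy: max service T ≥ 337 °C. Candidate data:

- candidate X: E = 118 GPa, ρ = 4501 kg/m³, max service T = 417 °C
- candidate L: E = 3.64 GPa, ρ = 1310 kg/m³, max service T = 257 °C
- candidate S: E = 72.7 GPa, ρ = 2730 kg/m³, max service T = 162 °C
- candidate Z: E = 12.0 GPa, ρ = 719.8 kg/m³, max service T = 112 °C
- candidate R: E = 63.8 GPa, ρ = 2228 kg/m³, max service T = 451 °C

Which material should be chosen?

candidate R

Screen on constraints: max service T ≥ 337 °C. Survivors: candidate X, candidate R.
Per-candidate index values:
  candidate R: M = 3.59×10⁻³
  candidate X: M = 2.41×10⁻³
Highest index: candidate R.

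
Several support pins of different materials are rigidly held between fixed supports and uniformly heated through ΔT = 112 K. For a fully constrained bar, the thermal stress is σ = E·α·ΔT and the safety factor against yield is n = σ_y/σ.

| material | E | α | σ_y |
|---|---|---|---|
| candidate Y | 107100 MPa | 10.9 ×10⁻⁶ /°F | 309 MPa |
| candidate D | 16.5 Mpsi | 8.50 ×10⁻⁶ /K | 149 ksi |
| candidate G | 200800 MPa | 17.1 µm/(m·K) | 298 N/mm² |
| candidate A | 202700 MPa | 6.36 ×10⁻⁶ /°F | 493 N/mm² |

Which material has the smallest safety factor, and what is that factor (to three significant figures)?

With everything in SI (GPa, ×10⁻⁶/K, MPa):
  candidate Y: E = 107.1, α = 19.6, σ_y = 309.0 → σ = 235 MPa, n = 1.31
  candidate D: E = 113.8, α = 8.50, σ_y = 1027 → σ = 108 MPa, n = 9.49
  candidate G: E = 200.8, α = 17.1, σ_y = 298.0 → σ = 385 MPa, n = 0.775
  candidate A: E = 202.7, α = 11.4, σ_y = 493.0 → σ = 260 MPa, n = 1.90
Smallest n: candidate G with n = 0.775.

candidate G, n = 0.775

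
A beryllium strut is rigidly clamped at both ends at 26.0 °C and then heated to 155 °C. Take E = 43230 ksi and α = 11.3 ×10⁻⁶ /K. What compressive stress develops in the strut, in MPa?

E = 43230 ksi = 298.1 GPa.
ΔT = 129.0 K. Constrained thermal stress σ = E·α·ΔT = 298.1×10³ MPa × 11.3×10⁻⁶ × 129.0 = 434 MPa (compressive).

434 MPa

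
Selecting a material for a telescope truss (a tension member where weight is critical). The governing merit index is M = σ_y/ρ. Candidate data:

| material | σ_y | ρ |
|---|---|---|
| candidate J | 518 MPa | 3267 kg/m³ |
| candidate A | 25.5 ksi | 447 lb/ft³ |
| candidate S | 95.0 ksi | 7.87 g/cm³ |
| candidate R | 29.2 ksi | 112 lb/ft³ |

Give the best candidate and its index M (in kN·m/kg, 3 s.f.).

Putting every candidate on a common basis:
  candidate J: σ_y = 518.0 MPa, ρ = 3267 kg/m³
  candidate A: σ_y = 175.8 MPa, ρ = 7160 kg/m³
  candidate S: σ_y = 655.0 MPa, ρ = 7870 kg/m³
  candidate R: σ_y = 201.3 MPa, ρ = 1794 kg/m³
  candidate J: M = 159 kN·m/kg
  candidate R: M = 112 kN·m/kg
  candidate S: M = 83.2 kN·m/kg
  candidate A: M = 24.6 kN·m/kg
The maximum is for candidate J.

candidate J, M = 159 kN·m/kg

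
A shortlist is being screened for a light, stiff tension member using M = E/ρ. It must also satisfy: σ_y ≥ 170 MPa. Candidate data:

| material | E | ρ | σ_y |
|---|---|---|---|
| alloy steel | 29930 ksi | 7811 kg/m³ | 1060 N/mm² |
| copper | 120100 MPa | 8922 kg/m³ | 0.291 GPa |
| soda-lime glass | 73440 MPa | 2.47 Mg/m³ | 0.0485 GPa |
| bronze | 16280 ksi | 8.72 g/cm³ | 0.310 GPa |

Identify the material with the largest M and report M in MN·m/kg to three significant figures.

alloy steel, M = 26.4 MN·m/kg

Screen on constraints: σ_y ≥ 170 MPa. Survivors: alloy steel, copper, bronze.
Putting every candidate on a common basis:
  alloy steel: E = 206.4 GPa, ρ = 7811 kg/m³
  copper: E = 120.1 GPa, ρ = 8922 kg/m³
  bronze: E = 112.2 GPa, ρ = 8720 kg/m³
  alloy steel: M = 26.4 MN·m/kg
  copper: M = 13.5 MN·m/kg
  bronze: M = 12.9 MN·m/kg
Highest index: alloy steel.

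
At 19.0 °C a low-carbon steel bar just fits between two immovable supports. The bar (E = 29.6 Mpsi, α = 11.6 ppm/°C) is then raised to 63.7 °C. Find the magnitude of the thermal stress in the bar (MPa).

106 MPa

E = 29.6 Mpsi = 204.1 GPa.
ΔT = 44.70 K. Constrained thermal stress σ = E·α·ΔT = 204.1×10³ MPa × 11.6×10⁻⁶ × 44.70 = 106 MPa (compressive).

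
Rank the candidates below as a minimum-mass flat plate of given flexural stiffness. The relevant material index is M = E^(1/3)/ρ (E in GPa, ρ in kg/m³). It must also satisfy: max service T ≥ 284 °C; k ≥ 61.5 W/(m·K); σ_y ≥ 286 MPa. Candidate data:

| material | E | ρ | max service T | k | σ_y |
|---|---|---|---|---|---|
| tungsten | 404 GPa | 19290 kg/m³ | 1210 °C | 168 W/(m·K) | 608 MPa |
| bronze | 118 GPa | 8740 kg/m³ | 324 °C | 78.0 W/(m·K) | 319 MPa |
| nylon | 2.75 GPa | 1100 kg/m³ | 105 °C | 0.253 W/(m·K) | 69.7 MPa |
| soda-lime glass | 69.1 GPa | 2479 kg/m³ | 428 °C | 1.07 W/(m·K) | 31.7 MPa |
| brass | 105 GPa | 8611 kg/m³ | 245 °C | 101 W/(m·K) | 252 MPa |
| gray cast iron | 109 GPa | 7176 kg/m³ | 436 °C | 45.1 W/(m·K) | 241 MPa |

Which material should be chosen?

Screen on constraints: max service T ≥ 284 °C; k ≥ 61.5 W/(m·K); σ_y ≥ 286 MPa. Survivors: tungsten, bronze.
Evaluate M for each candidate:
  bronze: M = 0.561×10⁻³
  tungsten: M = 0.383×10⁻³
Highest index: bronze.

bronze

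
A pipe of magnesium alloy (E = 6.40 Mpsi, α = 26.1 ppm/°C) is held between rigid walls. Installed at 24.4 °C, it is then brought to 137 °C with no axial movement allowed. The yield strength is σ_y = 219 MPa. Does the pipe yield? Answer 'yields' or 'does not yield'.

does not yield

E = 6.40 Mpsi = 44.13 GPa.
ΔT = 112.6 K. Constrained thermal stress σ = E·α·ΔT = 44.13×10³ MPa × 26.1×10⁻⁶ × 112.6 = 130 MPa (compressive).
Compare to σ_y = 219 MPa: σ < σ_y, so it does not yield.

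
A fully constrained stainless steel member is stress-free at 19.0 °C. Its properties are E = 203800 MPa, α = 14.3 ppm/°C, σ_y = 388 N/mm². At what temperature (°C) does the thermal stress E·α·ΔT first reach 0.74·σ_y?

E = 203800 MPa = 203.8 GPa.
σ_y = 388 N/mm² = 388.0 MPa.
E·α·ΔT = 287.1 MPa ⇒ ΔT = 287.1 / (203.8×10³ × 14.3×10⁻⁶) = 98.52 K.
T = 19.0 + 98.52 = 117.5 °C.

118 °C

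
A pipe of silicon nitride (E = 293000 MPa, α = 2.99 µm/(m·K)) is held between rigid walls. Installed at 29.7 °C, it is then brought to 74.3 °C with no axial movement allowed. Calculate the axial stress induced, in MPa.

E = 293000 MPa = 293.0 GPa.
ΔT = 44.60 K. Constrained thermal stress σ = E·α·ΔT = 293.0×10³ MPa × 2.99×10⁻⁶ × 44.60 = 39.1 MPa (compressive).

39.1 MPa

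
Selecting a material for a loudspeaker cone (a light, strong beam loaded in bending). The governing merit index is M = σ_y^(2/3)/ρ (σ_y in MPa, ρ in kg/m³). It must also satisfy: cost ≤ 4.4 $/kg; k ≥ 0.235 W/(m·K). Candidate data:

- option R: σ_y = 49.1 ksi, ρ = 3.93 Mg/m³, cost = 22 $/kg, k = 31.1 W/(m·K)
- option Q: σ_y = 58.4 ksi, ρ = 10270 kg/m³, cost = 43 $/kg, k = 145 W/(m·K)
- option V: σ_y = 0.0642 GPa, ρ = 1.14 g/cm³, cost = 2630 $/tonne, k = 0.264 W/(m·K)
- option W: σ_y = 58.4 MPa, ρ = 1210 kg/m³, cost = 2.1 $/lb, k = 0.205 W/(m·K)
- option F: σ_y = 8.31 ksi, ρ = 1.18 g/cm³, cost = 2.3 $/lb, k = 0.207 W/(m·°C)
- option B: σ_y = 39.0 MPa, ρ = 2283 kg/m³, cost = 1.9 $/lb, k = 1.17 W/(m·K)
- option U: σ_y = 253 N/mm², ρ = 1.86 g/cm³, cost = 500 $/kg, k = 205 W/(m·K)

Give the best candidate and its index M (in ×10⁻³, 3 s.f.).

option V, M = 14.1×10⁻³

Screen on constraints: cost ≤ 4.4 $/kg; k ≥ 0.235 W/(m·K). Survivors: option V, option B.
In SI units:
  option V: σ_y = 64.20 MPa, ρ = 1140 kg/m³
  option B: σ_y = 39.00 MPa, ρ = 2283 kg/m³
  option V: M = 14.1×10⁻³
  option B: M = 5.04×10⁻³
Option V has the largest M.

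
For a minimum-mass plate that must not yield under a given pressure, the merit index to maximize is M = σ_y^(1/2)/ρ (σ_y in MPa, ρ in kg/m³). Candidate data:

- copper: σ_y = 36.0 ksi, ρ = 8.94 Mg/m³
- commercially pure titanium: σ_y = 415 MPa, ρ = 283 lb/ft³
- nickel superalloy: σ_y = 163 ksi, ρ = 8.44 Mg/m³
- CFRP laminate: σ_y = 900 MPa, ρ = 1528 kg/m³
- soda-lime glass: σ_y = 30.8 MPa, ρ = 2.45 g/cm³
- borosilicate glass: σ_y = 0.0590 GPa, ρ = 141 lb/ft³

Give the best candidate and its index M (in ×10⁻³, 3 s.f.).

CFRP laminate, M = 19.6×10⁻³

Convert each candidate to consistent units, then evaluate M:
  copper: σ_y = 248.2 MPa, ρ = 8940 kg/m³
  commercially pure titanium: σ_y = 415.0 MPa, ρ = 4533 kg/m³
  nickel superalloy: σ_y = 1124 MPa, ρ = 8440 kg/m³
  CFRP laminate: σ_y = 900.0 MPa, ρ = 1528 kg/m³
  soda-lime glass: σ_y = 30.80 MPa, ρ = 2450 kg/m³
  borosilicate glass: σ_y = 59.00 MPa, ρ = 2259 kg/m³
  CFRP laminate: M = 19.6×10⁻³
  commercially pure titanium: M = 4.49×10⁻³
  nickel superalloy: M = 3.97×10⁻³
  borosilicate glass: M = 3.40×10⁻³
  soda-lime glass: M = 2.27×10⁻³
  copper: M = 1.76×10⁻³
The maximum is for CFRP laminate.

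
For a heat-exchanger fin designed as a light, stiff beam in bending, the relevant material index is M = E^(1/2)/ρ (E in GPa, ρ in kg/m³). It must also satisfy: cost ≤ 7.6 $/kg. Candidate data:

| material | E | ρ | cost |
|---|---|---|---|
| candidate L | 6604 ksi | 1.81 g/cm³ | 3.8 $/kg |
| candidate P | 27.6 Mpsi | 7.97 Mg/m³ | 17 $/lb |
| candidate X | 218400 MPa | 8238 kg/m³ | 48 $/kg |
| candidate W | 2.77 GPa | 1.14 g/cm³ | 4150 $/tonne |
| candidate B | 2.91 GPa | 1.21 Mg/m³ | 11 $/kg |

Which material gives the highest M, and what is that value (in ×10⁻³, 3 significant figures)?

candidate L, M = 3.73×10⁻³

Screen on constraints: cost ≤ 7.6 $/kg. Survivors: candidate L, candidate W.
In SI units:
  candidate L: E = 45.53 GPa, ρ = 1810 kg/m³
  candidate W: E = 2.770 GPa, ρ = 1140 kg/m³
  candidate L: M = 3.73×10⁻³
  candidate W: M = 1.46×10⁻³
The maximum is for candidate L.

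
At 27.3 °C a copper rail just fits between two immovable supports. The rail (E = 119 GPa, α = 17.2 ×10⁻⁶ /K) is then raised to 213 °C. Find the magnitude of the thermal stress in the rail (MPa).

380 MPa

ΔT = 185.7 K. Constrained thermal stress σ = E·α·ΔT = 119.0×10³ MPa × 17.2×10⁻⁶ × 185.7 = 380 MPa (compressive).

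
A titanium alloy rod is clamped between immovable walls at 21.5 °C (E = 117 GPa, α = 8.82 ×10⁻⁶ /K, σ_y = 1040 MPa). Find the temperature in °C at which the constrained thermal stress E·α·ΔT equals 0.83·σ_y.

E·α·ΔT = 863.2 MPa ⇒ ΔT = 863.2 / (117.0×10³ × 8.82×10⁻⁶) = 836.5 K.
T = 21.5 + 836.5 = 858.0 °C.

858 °C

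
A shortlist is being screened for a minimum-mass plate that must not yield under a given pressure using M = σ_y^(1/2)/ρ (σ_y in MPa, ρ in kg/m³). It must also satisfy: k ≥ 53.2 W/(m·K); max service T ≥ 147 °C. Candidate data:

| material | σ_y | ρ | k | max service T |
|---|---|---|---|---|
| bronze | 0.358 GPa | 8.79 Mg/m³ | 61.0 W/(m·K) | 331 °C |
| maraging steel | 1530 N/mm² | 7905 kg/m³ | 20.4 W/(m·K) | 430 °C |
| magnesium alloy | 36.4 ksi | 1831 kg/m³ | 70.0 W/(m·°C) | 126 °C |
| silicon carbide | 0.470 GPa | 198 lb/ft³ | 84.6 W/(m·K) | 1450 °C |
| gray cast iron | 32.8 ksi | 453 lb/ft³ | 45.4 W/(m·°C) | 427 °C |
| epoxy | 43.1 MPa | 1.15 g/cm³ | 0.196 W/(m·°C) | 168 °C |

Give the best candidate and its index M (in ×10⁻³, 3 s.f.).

Screen on constraints: k ≥ 53.2 W/(m·K); max service T ≥ 147 °C. Survivors: bronze, silicon carbide.
Normalizing units and computing the index:
  bronze: σ_y = 358.0 MPa, ρ = 8790 kg/m³
  silicon carbide: σ_y = 470.0 MPa, ρ = 3172 kg/m³
  silicon carbide: M = 6.84×10⁻³
  bronze: M = 2.15×10⁻³
Silicon carbide ranks first.

silicon carbide, M = 6.84×10⁻³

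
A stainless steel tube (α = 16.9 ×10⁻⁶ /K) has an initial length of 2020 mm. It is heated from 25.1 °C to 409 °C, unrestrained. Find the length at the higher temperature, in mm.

2033.1 mm

ΔT = 409 − 25.1 = 383.9 K.
ΔL = α·L₀·ΔT = 16.9×10⁻⁶ × 2020 mm × 383.9 K = 13.1 mm.
L = L₀ + ΔL = 2020 + 13.1 = 2033.1 mm.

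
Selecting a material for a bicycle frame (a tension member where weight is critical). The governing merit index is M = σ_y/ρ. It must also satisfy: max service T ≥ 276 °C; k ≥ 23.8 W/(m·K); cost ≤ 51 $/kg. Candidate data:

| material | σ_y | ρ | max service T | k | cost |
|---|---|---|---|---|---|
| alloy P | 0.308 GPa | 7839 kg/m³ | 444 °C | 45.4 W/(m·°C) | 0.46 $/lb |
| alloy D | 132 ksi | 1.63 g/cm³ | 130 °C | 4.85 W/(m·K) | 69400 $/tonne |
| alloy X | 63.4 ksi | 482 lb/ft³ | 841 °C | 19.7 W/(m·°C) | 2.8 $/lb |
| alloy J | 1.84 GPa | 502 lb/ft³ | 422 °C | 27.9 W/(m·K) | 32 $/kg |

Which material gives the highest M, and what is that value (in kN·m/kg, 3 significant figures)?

alloy J, M = 229 kN·m/kg

Screen on constraints: max service T ≥ 276 °C; k ≥ 23.8 W/(m·K); cost ≤ 51 $/kg. Survivors: alloy P, alloy J.
Convert each candidate to consistent units, then evaluate M:
  alloy P: σ_y = 308.0 MPa, ρ = 7839 kg/m³
  alloy J: σ_y = 1840 MPa, ρ = 8041 kg/m³
  alloy J: M = 229 kN·m/kg
  alloy P: M = 39.3 kN·m/kg
The maximum is for alloy J.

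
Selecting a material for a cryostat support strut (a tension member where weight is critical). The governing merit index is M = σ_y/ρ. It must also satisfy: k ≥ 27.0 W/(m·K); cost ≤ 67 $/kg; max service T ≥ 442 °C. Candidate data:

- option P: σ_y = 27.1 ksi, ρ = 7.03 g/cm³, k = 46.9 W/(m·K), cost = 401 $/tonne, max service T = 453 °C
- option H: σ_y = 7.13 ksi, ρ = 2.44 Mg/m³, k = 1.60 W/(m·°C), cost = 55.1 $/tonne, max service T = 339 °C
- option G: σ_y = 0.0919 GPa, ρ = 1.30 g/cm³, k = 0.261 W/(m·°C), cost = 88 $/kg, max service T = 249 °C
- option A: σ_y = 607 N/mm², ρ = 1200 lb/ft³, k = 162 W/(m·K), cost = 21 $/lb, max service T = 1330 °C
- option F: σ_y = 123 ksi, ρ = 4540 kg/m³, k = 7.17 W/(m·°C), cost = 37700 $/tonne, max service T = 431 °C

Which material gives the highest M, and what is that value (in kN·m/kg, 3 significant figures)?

Screen on constraints: k ≥ 27.0 W/(m·K); cost ≤ 67 $/kg; max service T ≥ 442 °C. Survivors: option P, option A.
Convert each candidate to consistent units, then evaluate M:
  option P: σ_y = 186.8 MPa, ρ = 7030 kg/m³
  option A: σ_y = 607.0 MPa, ρ = 19220 kg/m³
  option A: M = 31.6 kN·m/kg
  option P: M = 26.6 kN·m/kg
Option A ranks first.

option A, M = 31.6 kN·m/kg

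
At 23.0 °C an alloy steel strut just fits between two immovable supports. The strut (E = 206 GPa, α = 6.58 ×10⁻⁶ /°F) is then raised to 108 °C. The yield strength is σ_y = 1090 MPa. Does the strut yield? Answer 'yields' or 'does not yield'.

does not yield

α = 6.58×10⁻⁶/°F × 9/5 = 11.8×10⁻⁶/K.
ΔT = 85.00 K. Constrained thermal stress σ = E·α·ΔT = 206.0×10³ MPa × 11.8×10⁻⁶ × 85.00 = 207 MPa (compressive).
Compare to σ_y = 1090 MPa: σ < σ_y, so it does not yield.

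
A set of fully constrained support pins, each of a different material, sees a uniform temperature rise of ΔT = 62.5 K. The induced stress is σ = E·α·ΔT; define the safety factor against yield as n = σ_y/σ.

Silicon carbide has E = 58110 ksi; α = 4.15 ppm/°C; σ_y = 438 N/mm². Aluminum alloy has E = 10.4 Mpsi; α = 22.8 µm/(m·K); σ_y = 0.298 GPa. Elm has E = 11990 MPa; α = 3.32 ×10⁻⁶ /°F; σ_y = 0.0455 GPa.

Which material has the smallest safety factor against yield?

Converting E to GPa, α to ×10⁻⁶/K, σ_y to MPa, then σ and n for each:
  silicon carbide: E = 400.7, α = 4.15, σ_y = 438.0 → σ = 104 MPa, n = 4.21
  aluminum alloy: E = 71.71, α = 22.8, σ_y = 298.0 → σ = 102 MPa, n = 2.92
  elm: E = 11.99, α = 5.98, σ_y = 45.50 → σ = 4.48 MPa, n = 10.2
Smallest n: aluminum alloy with n = 2.92.

aluminum alloy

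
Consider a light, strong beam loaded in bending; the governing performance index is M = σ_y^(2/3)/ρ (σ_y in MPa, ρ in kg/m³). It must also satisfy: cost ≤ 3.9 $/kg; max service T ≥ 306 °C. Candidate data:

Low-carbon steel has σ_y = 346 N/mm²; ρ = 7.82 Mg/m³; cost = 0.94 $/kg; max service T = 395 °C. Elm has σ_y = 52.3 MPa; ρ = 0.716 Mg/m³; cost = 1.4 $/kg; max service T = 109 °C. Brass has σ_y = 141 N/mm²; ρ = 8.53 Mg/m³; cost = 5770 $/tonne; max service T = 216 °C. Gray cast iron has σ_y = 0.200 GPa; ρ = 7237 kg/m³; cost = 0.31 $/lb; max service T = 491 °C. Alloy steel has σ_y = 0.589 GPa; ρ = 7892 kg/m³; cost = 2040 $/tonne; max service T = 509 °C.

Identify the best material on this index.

Screen on constraints: cost ≤ 3.9 $/kg; max service T ≥ 306 °C. Survivors: low-carbon steel, gray cast iron, alloy steel.
Normalizing units and computing the index:
  low-carbon steel: σ_y = 346.0 MPa, ρ = 7820 kg/m³
  gray cast iron: σ_y = 200.0 MPa, ρ = 7237 kg/m³
  alloy steel: σ_y = 589.0 MPa, ρ = 7892 kg/m³
  alloy steel: M = 8.90×10⁻³
  low-carbon steel: M = 6.30×10⁻³
  gray cast iron: M = 4.73×10⁻³
Highest index: alloy steel.

alloy steel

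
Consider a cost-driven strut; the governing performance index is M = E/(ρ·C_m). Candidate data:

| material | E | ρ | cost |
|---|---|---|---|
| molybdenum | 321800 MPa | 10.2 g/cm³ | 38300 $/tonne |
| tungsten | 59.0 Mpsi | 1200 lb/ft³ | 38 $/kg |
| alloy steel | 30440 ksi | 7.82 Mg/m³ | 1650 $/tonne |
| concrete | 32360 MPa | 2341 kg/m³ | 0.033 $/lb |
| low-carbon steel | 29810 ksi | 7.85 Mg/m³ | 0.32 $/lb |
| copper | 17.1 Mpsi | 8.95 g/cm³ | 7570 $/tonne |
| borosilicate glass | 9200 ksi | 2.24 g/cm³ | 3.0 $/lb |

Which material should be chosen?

Normalizing units and computing the index:
  molybdenum: E = 321.8 GPa, ρ = 10200 kg/m³, cost = 38.30 $/kg
  tungsten: E = 406.8 GPa, ρ = 19220 kg/m³, cost = 38.00 $/kg
  alloy steel: E = 209.9 GPa, ρ = 7820 kg/m³, cost = 1.650 $/kg
  concrete: E = 32.36 GPa, ρ = 2341 kg/m³, cost = 0.07275 $/kg
  low-carbon steel: E = 205.5 GPa, ρ = 7850 kg/m³, cost = 0.7055 $/kg
  copper: E = 117.9 GPa, ρ = 8950 kg/m³, cost = 7.570 $/kg
  borosilicate glass: E = 63.43 GPa, ρ = 2240 kg/m³, cost = 6.614 $/kg
  concrete: M = 190 MN·m per $
  low-carbon steel: M = 37.1 MN·m per $
  alloy steel: M = 16.3 MN·m per $
  borosilicate glass: M = 4.28 MN·m per $
  copper: M = 1.74 MN·m per $
  molybdenum: M = 0.824 MN·m per $
  tungsten: M = 0.557 MN·m per $
Concrete has the largest M.

concrete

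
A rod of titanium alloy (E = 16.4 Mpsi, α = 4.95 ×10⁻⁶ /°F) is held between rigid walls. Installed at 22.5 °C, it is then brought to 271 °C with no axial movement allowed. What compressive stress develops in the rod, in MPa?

250 MPa

E = 16.4 Mpsi = 113.1 GPa.
α = 4.95×10⁻⁶/°F × 9/5 = 8.91×10⁻⁶/K.
ΔT = 248.5 K. Constrained thermal stress σ = E·α·ΔT = 113.1×10³ MPa × 8.91×10⁻⁶ × 248.5 = 250 MPa (compressive).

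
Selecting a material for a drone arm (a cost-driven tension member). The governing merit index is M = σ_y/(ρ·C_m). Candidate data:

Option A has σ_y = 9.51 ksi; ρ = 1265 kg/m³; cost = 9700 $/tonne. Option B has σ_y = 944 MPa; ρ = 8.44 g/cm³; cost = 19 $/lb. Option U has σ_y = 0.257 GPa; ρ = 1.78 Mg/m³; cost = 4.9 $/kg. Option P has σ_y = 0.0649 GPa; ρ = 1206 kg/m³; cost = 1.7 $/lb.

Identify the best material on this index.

option U

In SI units:
  option A: σ_y = 65.57 MPa, ρ = 1265 kg/m³, cost = 9.700 $/kg
  option B: σ_y = 944.0 MPa, ρ = 8440 kg/m³, cost = 41.89 $/kg
  option U: σ_y = 257.0 MPa, ρ = 1780 kg/m³, cost = 4.900 $/kg
  option P: σ_y = 64.90 MPa, ρ = 1206 kg/m³, cost = 3.748 $/kg
  option U: M = 29.5 kN·m per $
  option P: M = 14.4 kN·m per $
  option A: M = 5.34 kN·m per $
  option B: M = 2.67 kN·m per $
Highest index: option U.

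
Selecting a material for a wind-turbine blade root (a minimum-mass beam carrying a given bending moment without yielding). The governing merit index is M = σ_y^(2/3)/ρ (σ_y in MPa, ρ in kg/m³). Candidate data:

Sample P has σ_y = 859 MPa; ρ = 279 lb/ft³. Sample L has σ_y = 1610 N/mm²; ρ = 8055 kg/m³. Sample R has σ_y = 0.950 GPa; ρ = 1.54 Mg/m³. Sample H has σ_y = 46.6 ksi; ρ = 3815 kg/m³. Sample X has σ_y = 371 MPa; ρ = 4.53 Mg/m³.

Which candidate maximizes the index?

sample R

Convert each candidate to consistent units, then evaluate M:
  sample P: σ_y = 859.0 MPa, ρ = 4469 kg/m³
  sample L: σ_y = 1610 MPa, ρ = 8055 kg/m³
  sample R: σ_y = 950.0 MPa, ρ = 1540 kg/m³
  sample H: σ_y = 321.3 MPa, ρ = 3815 kg/m³
  sample X: σ_y = 371.0 MPa, ρ = 4530 kg/m³
  sample R: M = 62.8×10⁻³
  sample P: M = 20.2×10⁻³
  sample L: M = 17.1×10⁻³
  sample H: M = 12.3×10⁻³
  sample X: M = 11.4×10⁻³
Sample R has the largest M.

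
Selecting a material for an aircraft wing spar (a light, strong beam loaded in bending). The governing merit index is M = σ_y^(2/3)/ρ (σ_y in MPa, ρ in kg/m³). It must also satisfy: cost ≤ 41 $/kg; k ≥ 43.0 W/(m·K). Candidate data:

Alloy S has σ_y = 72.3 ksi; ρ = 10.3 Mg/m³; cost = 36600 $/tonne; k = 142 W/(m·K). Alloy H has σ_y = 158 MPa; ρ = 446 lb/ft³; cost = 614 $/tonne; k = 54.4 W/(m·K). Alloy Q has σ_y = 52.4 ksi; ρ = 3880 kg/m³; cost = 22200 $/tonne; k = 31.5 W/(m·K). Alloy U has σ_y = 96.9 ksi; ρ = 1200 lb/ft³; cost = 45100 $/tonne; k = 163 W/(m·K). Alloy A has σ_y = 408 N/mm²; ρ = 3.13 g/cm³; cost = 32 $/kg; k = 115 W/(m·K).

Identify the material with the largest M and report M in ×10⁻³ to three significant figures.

alloy A, M = 17.6×10⁻³

Screen on constraints: cost ≤ 41 $/kg; k ≥ 43.0 W/(m·K). Survivors: alloy S, alloy H, alloy A.
Putting every candidate on a common basis:
  alloy S: σ_y = 498.5 MPa, ρ = 10300 kg/m³
  alloy H: σ_y = 158.0 MPa, ρ = 7144 kg/m³
  alloy A: σ_y = 408.0 MPa, ρ = 3130 kg/m³
  alloy A: M = 17.6×10⁻³
  alloy S: M = 6.10×10⁻³
  alloy H: M = 4.09×10⁻³
The maximum is for alloy A.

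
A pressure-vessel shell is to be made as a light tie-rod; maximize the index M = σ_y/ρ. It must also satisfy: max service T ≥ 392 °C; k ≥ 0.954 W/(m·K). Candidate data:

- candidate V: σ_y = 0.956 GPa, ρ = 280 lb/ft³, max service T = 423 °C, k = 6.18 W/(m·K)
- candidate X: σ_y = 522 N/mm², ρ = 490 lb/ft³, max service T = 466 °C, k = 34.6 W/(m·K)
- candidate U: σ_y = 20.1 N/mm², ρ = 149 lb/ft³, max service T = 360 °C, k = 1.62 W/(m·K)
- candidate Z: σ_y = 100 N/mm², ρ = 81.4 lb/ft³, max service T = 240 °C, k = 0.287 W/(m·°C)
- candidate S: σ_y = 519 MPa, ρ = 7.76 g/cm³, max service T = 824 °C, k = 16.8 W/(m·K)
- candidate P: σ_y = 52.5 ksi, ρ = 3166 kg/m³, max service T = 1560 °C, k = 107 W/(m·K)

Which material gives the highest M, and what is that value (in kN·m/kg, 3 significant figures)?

candidate V, M = 213 kN·m/kg

Screen on constraints: max service T ≥ 392 °C; k ≥ 0.954 W/(m·K). Survivors: candidate V, candidate X, candidate S, candidate P.
Convert each candidate to consistent units, then evaluate M:
  candidate V: σ_y = 956.0 MPa, ρ = 4485 kg/m³
  candidate X: σ_y = 522.0 MPa, ρ = 7849 kg/m³
  candidate S: σ_y = 519.0 MPa, ρ = 7760 kg/m³
  candidate P: σ_y = 362.0 MPa, ρ = 3166 kg/m³
  candidate V: M = 213 kN·m/kg
  candidate P: M = 114 kN·m/kg
  candidate S: M = 66.9 kN·m/kg
  candidate X: M = 66.5 kN·m/kg
Highest index: candidate V.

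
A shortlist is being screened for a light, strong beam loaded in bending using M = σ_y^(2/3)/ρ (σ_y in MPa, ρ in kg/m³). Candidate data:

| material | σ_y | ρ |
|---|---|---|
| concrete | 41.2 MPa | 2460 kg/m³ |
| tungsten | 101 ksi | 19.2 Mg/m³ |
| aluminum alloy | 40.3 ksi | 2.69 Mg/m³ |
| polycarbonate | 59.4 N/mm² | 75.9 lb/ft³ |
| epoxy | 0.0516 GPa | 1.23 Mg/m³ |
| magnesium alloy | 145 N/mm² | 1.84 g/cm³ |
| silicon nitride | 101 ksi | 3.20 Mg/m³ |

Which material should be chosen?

silicon nitride

In SI units:
  concrete: σ_y = 41.20 MPa, ρ = 2460 kg/m³
  tungsten: σ_y = 696.4 MPa, ρ = 19200 kg/m³
  aluminum alloy: σ_y = 277.9 MPa, ρ = 2690 kg/m³
  polycarbonate: σ_y = 59.40 MPa, ρ = 1216 kg/m³
  epoxy: σ_y = 51.60 MPa, ρ = 1230 kg/m³
  magnesium alloy: σ_y = 145.0 MPa, ρ = 1840 kg/m³
  silicon nitride: σ_y = 696.4 MPa, ρ = 3200 kg/m³
  silicon nitride: M = 24.6×10⁻³
  aluminum alloy: M = 15.8×10⁻³
  magnesium alloy: M = 15.0×10⁻³
  polycarbonate: M = 12.5×10⁻³
  epoxy: M = 11.3×10⁻³
  concrete: M = 4.85×10⁻³
  tungsten: M = 4.09×10⁻³
Silicon nitride has the largest M.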